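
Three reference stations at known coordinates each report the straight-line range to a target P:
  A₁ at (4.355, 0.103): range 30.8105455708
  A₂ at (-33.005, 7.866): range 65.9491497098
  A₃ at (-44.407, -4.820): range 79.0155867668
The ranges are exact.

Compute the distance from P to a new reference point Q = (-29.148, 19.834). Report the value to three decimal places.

62.476

eq1: (x − 4.355)² + (y − 0.103)² = 30.8105455708²
eq2: (x + 33.005)² + (y − 7.866)² = 65.9491497098²
eq3: (x + 44.407)² + (y + 4.820)² = 79.0155867668²
eq1−eq3, eq1−eq2 (x²,y² cancel):
  -97.524·x − 9.846·y = -3317.935819
  -74.720·x + 15.526·y = -2267.773282
det = -97.524·15.526 − -9.846·-74.720 = -2249.850744
x = (-3317.935819·15.526 − -9.846·-2267.773282) / -2249.850744 = 32.821185
y = (-97.524·-2267.773282 − -3317.935819·-74.720) / -2249.850744 = 11.891386
|P − Q| = √((32.821185 − -29.148)² + (11.891386 − 19.834)²) = 62.476115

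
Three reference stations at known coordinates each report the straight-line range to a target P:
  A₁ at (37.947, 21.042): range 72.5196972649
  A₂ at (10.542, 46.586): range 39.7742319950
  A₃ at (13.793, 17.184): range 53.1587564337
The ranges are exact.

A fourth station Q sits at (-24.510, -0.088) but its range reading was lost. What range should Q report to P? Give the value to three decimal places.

eq1: (x − 37.947)² + (y − 21.042)² = 72.5196972649²
eq2: (x − 10.542)² + (y − 46.586)² = 39.7742319950²
eq3: (x − 13.793)² + (y − 17.184)² = 53.1587564337²
eq2−eq3, eq2−eq1 (x²,y² cancel):
  6.502·x − 58.804·y = -3039.716310
  54.810·x − 51.088·y = -4075.765548
det = 6.502·-51.088 − -58.804·54.810 = 2890.873064
x = (-3039.716310·-51.088 − -58.804·-4075.765548) / 2890.873064 = -29.187823
y = (6.502·-4075.765548 − -3039.716310·54.810) / 2890.873064 = 48.465021
|P − Q| = √((-29.187823 − -24.510)² + (48.465021 − -0.088)²) = 48.777842

48.778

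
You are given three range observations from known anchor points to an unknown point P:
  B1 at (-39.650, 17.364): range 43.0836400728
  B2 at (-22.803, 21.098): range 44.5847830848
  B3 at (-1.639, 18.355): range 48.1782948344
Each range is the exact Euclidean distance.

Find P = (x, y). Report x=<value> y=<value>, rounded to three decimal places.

x=-25.685 y=-23.394

eq1: (x + 39.650)² + (y − 17.364)² = 43.0836400728²
eq2: (x + 22.803)² + (y − 21.098)² = 44.5847830848²
eq3: (x + 1.639)² + (y − 18.355)² = 48.1782948344²
eq2−eq1, eq2−eq3 (x²,y² cancel):
  -33.694·x − 7.468·y = 1040.131424
  42.328·x − 5.486·y = -958.855277
det = -33.694·-5.486 − -7.468·42.328 = 500.950788
x = (1040.131424·-5.486 − -7.468·-958.855277) / 500.950788 = -25.684943
y = (-33.694·-958.855277 − 1040.131424·42.328) / 500.950788 = -23.393542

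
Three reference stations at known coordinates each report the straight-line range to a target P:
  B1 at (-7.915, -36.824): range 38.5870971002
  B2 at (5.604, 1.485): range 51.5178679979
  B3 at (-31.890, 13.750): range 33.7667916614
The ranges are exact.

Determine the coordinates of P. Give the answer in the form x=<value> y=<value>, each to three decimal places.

eq1: (x + 7.915)² + (y + 36.824)² = 38.5870971002²
eq2: (x − 5.604)² + (y − 1.485)² = 51.5178679979²
eq3: (x + 31.890)² + (y − 13.750)² = 33.7667916614²
eq2−eq3, eq2−eq1 (x²,y² cancel):
  -74.988·x + 24.530·y = 2686.319063
  -27.038·x − 76.618·y = 2550.170820
det = -74.988·-76.618 − 24.530·-27.038 = 6408.672724
x = (2686.319063·-76.618 − 24.530·2550.170820) / 6408.672724 = -41.877015
y = (-74.988·2550.170820 − 2686.319063·-27.038) / 6408.672724 = -18.506096

x=-41.877 y=-18.506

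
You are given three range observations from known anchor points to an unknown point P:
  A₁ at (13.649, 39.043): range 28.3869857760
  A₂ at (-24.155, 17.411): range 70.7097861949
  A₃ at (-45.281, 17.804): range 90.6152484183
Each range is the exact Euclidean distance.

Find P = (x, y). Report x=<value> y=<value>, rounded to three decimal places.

eq1: (x − 13.649)² + (y − 39.043)² = 28.3869857760²
eq2: (x + 24.155)² + (y − 17.411)² = 70.7097861949²
eq3: (x + 45.281)² + (y − 17.804)² = 90.6152484183²
eq2−eq1, eq2−eq3 (x²,y² cancel):
  75.608·x + 43.264·y = 5018.097006
  -42.252·x + 0.786·y = -1730.504951
det = 75.608·0.786 − 43.264·-42.252 = 1887.418416
x = (5018.097006·0.786 − 43.264·-1730.504951) / 1887.418416 = 41.756926
y = (75.608·-1730.504951 − 5018.097006·-42.252) / 1887.418416 = 43.013576

x=41.757 y=43.014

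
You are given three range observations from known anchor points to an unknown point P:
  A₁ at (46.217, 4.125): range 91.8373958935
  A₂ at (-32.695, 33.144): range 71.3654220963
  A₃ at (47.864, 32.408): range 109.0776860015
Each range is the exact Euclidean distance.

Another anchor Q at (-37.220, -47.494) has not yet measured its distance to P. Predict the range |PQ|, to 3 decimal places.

9.516

eq1: (x − 46.217)² + (y − 4.125)² = 91.8373958935²
eq2: (x + 32.695)² + (y − 33.144)² = 71.3654220963²
eq3: (x − 47.864)² + (y − 32.408)² = 109.0776860015²
eq2−eq1, eq2−eq3 (x²,y² cancel):
  157.824·x − 58.038·y = -3355.544861
  161.118·x − 1.472·y = -5631.164913
det = 157.824·-1.472 − -58.038·161.118 = 9118.649556
x = (-3355.544861·-1.472 − -58.038·-5631.164913) / 9118.649556 = -35.299326
y = (157.824·-5631.164913 − -3355.544861·161.118) / 9118.649556 = -38.173887
|P − Q| = √((-35.299326 − -37.220)² + (-38.173887 − -47.494)²) = 9.515960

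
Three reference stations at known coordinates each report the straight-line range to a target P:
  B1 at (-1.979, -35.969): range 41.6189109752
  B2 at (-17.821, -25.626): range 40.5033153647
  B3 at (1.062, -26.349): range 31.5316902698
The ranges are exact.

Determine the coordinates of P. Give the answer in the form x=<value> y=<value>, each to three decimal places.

eq1: (x + 1.979)² + (y + 35.969)² = 41.6189109752²
eq2: (x + 17.821)² + (y + 25.626)² = 40.5033153647²
eq3: (x − 1.062)² + (y + 26.349)² = 31.5316902698²
eq2−eq3, eq2−eq1 (x²,y² cancel):
  37.766·x − 1.446·y = 367.388792
  31.684·x − 20.686·y = 231.790290
det = 37.766·-20.686 − -1.446·31.684 = -735.412412
x = (367.388792·-20.686 − -1.446·231.790290) / -735.412412 = 9.878315
y = (37.766·231.790290 − 367.388792·31.684) / -735.412412 = 3.925083

x=9.878 y=3.925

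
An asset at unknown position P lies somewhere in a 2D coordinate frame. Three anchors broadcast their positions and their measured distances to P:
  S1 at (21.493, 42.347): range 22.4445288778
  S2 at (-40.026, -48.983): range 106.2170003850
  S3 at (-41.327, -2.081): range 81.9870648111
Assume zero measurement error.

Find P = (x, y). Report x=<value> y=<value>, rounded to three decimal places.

eq1: (x − 21.493)² + (y − 42.347)² = 22.4445288778²
eq2: (x + 40.026)² + (y + 48.983)² = 106.2170003850²
eq3: (x + 41.327)² + (y + 2.081)² = 81.9870648111²
eq1−eq2, eq1−eq3 (x²,y² cancel):
  -123.038·x − 182.660·y = -9032.096787
  -125.640·x − 88.856·y = -6761.087888
det = -123.038·-88.856 − -182.660·-125.640 = -12016.737872
x = (-9032.096787·-88.856 − -182.660·-6761.087888) / -12016.737872 = 35.985167
y = (-123.038·-6761.087888 − -9032.096787·-125.640) / -12016.737872 = 25.208331

x=35.985 y=25.208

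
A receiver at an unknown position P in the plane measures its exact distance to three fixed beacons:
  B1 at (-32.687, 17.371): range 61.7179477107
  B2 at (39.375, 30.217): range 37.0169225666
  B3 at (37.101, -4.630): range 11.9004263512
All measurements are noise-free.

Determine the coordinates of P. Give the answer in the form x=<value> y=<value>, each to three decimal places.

eq1: (x + 32.687)² + (y − 17.371)² = 61.7179477107²
eq2: (x − 39.375)² + (y − 30.217)² = 37.0169225666²
eq3: (x − 37.101)² + (y + 4.630)² = 11.9004263512²
eq3−eq1, eq3−eq2 (x²,y² cancel):
  -139.576·x + 44.002·y = -3695.214413
  4.548·x + 69.694·y = -163.095796
det = -139.576·69.694 − 44.002·4.548 = -9927.730840
x = (-3695.214413·69.694 − 44.002·-163.095796) / -9927.730840 = 25.218022
y = (-139.576·-163.095796 − -3695.214413·4.548) / -9927.730840 = -3.985815

x=25.218 y=-3.986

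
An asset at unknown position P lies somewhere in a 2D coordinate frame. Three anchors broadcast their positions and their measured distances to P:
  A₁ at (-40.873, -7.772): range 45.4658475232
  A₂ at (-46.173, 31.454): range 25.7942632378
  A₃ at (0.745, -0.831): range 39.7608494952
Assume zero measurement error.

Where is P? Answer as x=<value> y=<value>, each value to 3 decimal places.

x=-20.416 y=32.831

eq1: (x + 40.873)² + (y + 7.772)² = 45.4658475232²
eq2: (x + 46.173)² + (y − 31.454)² = 25.7942632378²
eq3: (x − 0.745)² + (y + 0.831)² = 39.7608494952²
eq1−eq3, eq1−eq2 (x²,y² cancel):
  83.236·x + 13.882·y = -1243.542389
  -10.600·x + 78.452·y = 2792.093207
det = 83.236·78.452 − 13.882·-10.600 = 6677.179872
x = (-1243.542389·78.452 − 13.882·2792.093207) / 6677.179872 = -20.415539
y = (83.236·2792.093207 − -1243.542389·-10.600) / 6677.179872 = 32.831394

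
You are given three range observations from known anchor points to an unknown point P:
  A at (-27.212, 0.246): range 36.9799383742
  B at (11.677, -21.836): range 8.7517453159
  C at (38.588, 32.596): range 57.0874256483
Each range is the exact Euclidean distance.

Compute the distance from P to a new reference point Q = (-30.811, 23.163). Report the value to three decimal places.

53.236

eq1: (x + 27.212)² + (y − 0.246)² = 36.9799383742²
eq2: (x − 11.677)² + (y + 21.836)² = 8.7517453159²
eq3: (x − 38.588)² + (y − 32.596)² = 57.0874256483²
eq2−eq3, eq2−eq1 (x²,y² cancel):
  53.822·x + 108.864·y = -1244.011386
  -77.778·x + 44.164·y = -1163.532561
det = 53.822·44.164 − 108.864·-77.778 = 10844.219000
x = (-1244.011386·44.164 − 108.864·-1163.532561) / 10844.219000 = 6.614242
y = (53.822·-1163.532561 − -1244.011386·-77.778) / 10844.219000 = -14.697266
|P − Q| = √((6.614242 − -30.811)² + (-14.697266 − 23.163)²) = 53.235782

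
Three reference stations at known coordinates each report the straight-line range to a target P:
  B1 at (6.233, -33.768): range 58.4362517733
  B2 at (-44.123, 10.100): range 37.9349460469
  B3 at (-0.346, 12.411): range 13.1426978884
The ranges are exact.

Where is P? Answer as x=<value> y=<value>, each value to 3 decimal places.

x=-8.381 y=22.811

eq1: (x − 6.233)² + (y + 33.768)² = 58.4362517733²
eq2: (x + 44.123)² + (y − 10.100)² = 37.9349460469²
eq3: (x + 0.346)² + (y − 12.411)² = 13.1426978884²
eq3−eq1, eq3−eq2 (x²,y² cancel):
  13.158·x − 92.358·y = -2217.089538
  -87.554·x − 4.622·y = 628.366868
det = 13.158·-4.622 − -92.358·-87.554 = -8147.128608
x = (-2217.089538·-4.622 − -92.358·628.366868) / -8147.128608 = -8.381124
y = (13.158·628.366868 − -2217.089538·-87.554) / -8147.128608 = 22.811350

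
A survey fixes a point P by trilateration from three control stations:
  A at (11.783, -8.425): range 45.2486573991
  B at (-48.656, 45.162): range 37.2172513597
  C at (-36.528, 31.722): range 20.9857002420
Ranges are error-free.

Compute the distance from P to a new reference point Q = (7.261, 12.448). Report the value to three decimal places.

eq1: (x − 11.783)² + (y + 8.425)² = 45.2486573991²
eq2: (x + 48.656)² + (y − 45.162)² = 37.2172513597²
eq3: (x + 36.528)² + (y − 31.722)² = 20.9857002420²
eq2−eq1, eq2−eq3 (x²,y² cancel):
  120.878·x − 107.174·y = -4859.510064
  24.256·x − 26.880·y = -1121.708328
det = 120.878·-26.880 − -107.174·24.256 = -649.588096
x = (-4859.510064·-26.880 − -107.174·-1121.708328) / -649.588096 = -16.018862
y = (120.878·-1121.708328 − -4859.510064·24.256) / -649.588096 = 27.275104
|P − Q| = √((-16.018862 − 7.261)² + (27.275104 − 12.448)²) = 27.600634

27.601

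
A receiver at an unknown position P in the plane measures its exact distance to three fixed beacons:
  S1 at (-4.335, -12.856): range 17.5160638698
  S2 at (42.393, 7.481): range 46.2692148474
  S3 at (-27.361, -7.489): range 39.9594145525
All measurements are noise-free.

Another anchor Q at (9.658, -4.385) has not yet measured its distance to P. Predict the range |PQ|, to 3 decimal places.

eq1: (x + 4.335)² + (y + 12.856)² = 17.5160638698²
eq2: (x − 42.393)² + (y − 7.481)² = 46.2692148474²
eq3: (x + 27.361)² + (y + 7.489)² = 39.9594145525²
eq3−eq1, eq3−eq2 (x²,y² cancel):
  46.052·x − 10.734·y = 669.301837
  139.508·x + 29.940·y = 504.336937
det = 46.052·29.940 − -10.734·139.508 = 2876.275752
x = (669.301837·29.940 − -10.734·504.336937) / 2876.275752 = 8.849099
y = (46.052·504.336937 − 669.301837·139.508) / 2876.275752 = -24.388217
|P − Q| = √((8.849099 − 9.658)² + (-24.388217 − -4.385)²) = 20.019565

20.020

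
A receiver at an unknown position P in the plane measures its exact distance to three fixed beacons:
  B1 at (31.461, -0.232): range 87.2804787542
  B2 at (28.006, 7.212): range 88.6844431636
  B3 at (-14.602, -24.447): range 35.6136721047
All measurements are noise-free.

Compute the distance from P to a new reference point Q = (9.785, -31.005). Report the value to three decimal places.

eq1: (x − 31.461)² + (y + 0.232)² = 87.2804787542²
eq2: (x − 28.006)² + (y − 7.212)² = 88.6844431636²
eq3: (x + 14.602)² + (y + 24.447)² = 35.6136721047²
eq1−eq3, eq1−eq2 (x²,y² cancel):
  -92.126·x − 48.430·y = 6170.574199
  -6.910·x + 14.888·y = -400.547853
det = -92.126·14.888 − -48.430·-6.910 = -1706.223188
x = (6170.574199·14.888 − -48.430·-400.547853) / -1706.223188 = -42.473327
y = (-92.126·-400.547853 − 6170.574199·-6.910) / -1706.223188 = -46.617312
|P − Q| = √((-42.473327 − 9.785)² + (-46.617312 − -31.005)²) = 54.540600

54.541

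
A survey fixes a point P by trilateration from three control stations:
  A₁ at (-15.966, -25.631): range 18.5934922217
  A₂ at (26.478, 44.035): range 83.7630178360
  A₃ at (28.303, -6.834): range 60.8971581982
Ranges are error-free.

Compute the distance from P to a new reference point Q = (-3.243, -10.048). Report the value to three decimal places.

eq1: (x + 15.966)² + (y + 25.631)² = 18.5934922217²
eq2: (x − 26.478)² + (y − 44.035)² = 83.7630178360²
eq3: (x − 28.303)² + (y + 6.834)² = 60.8971581982²
eq1−eq2, eq1−eq3 (x²,y² cancel):
  84.888·x + 139.332·y = -4942.220812
  88.538·x + 37.594·y = -3426.843876
det = 84.888·37.594 − 139.332·88.538 = -9144.897144
x = (-4942.220812·37.594 − 139.332·-3426.843876) / -9144.897144 = -31.894417
y = (84.888·-3426.843876 − -4942.220812·88.538) / -9144.897144 = -16.039155
|P − Q| = √((-31.894417 − -3.243)² + (-16.039155 − -10.048)²) = 29.271106

29.271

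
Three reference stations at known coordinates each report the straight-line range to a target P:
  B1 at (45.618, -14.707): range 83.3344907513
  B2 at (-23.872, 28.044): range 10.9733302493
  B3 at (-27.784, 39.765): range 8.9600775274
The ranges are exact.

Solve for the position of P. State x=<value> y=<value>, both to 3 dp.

x=-19.023 y=37.888

eq1: (x − 45.618)² + (y + 14.707)² = 83.3344907513²
eq2: (x + 23.872)² + (y − 28.044)² = 10.9733302493²
eq3: (x + 27.784)² + (y − 39.765)² = 8.9600775274²
eq2−eq3, eq2−eq1 (x²,y² cancel):
  -7.824·x + 23.442·y = 1036.998548
  138.980·x − 85.502·y = -5883.263919
det = -7.824·-85.502 − 23.442·138.980 = -2589.001512
x = (1036.998548·-85.502 − 23.442·-5883.263919) / -2589.001512 = -19.022786
y = (-7.824·-5883.263919 − 1036.998548·138.980) / -2589.001512 = 37.887734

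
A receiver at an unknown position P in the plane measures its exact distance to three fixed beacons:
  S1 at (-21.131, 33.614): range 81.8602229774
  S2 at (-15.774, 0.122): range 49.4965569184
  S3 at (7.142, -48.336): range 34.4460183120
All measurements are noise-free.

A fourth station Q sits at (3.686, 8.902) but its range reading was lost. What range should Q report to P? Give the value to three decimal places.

eq1: (x + 21.131)² + (y − 33.614)² = 81.8602229774²
eq2: (x + 15.774)² + (y − 0.122)² = 49.4965569184²
eq3: (x − 7.142)² + (y + 48.336)² = 34.4460183120²
eq2−eq3, eq2−eq1 (x²,y² cancel):
  45.832·x − 96.916·y = 3401.924069
  -10.714·x + 66.984·y = -2923.600762
det = 45.832·66.984 − -96.916·-10.714 = 2031.652664
x = (3401.924069·66.984 − -96.916·-2923.600762) / 2031.652664 = -27.302506
y = (45.832·-2923.600762 − 3401.924069·-10.714) / 2031.652664 = -48.013254
|P − Q| = √((-27.302506 − 3.686)² + (-48.013254 − 8.902)²) = 64.804581

64.805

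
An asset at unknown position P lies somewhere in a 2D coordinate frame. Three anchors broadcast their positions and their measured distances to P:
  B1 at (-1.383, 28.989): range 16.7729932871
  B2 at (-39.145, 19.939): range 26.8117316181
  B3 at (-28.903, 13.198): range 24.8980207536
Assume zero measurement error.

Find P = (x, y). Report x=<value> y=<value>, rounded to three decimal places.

eq1: (x + 1.383)² + (y − 28.989)² = 16.7729932871²
eq2: (x + 39.145)² + (y − 19.939)² = 26.8117316181²
eq3: (x + 28.903)² + (y − 13.198)² = 24.8980207536²
eq3−eq2, eq3−eq1 (x²,y² cancel):
  -20.484·x + 13.482·y = 821.366618
  55.040·x + 31.582·y = 171.282331
det = -20.484·31.582 − 13.482·55.040 = -1388.974968
x = (821.366618·31.582 − 13.482·171.282331) / -1388.974968 = -17.013390
y = (-20.484·171.282331 − 821.366618·55.040) / -1388.974968 = 35.073754

x=-17.013 y=35.074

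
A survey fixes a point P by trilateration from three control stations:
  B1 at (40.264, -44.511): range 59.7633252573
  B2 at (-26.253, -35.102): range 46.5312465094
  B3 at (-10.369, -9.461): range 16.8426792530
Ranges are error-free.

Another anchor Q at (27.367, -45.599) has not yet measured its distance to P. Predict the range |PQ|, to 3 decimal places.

eq1: (x − 40.264)² + (y + 44.511)² = 59.7633252573²
eq2: (x + 26.253)² + (y + 35.102)² = 46.5312465094²
eq3: (x + 10.369)² + (y + 9.461)² = 16.8426792530²
eq3−eq1, eq3−eq2 (x²,y² cancel):
  101.266·x − 70.100·y = 117.412934
  -31.768·x − 51.282·y = -157.137326
det = 101.266·-51.282 − -70.100·-31.768 = -7420.059812
x = (117.412934·-51.282 − -70.100·-157.137326) / -7420.059812 = 2.296005
y = (101.266·-157.137326 − 117.412934·-31.768) / -7420.059812 = 1.641859
|P − Q| = √((2.296005 − 27.367)² + (1.641859 − -45.599)²) = 53.481338

53.481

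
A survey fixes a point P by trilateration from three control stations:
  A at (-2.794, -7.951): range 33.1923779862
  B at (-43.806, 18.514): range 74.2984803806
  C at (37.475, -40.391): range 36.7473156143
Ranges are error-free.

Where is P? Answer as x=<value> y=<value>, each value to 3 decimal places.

eq1: (x + 2.794)² + (y + 7.951)² = 33.1923779862²
eq2: (x + 43.806)² + (y − 18.514)² = 74.2984803806²
eq3: (x − 37.475)² + (y + 40.391)² = 36.7473156143²
eq3−eq1, eq3−eq2 (x²,y² cancel):
  -80.538·x + 64.880·y = -2716.152421
  -162.562·x + 117.810·y = -4943.973656
det = -80.538·117.810 − 64.880·-162.562 = 1058.840780
x = (-2716.152421·117.810 − 64.880·-4943.973656) / 1058.840780 = 0.732021
y = (-80.538·-4943.973656 − -2716.152421·-162.562) / 1058.840780 = -40.955562

x=0.732 y=-40.956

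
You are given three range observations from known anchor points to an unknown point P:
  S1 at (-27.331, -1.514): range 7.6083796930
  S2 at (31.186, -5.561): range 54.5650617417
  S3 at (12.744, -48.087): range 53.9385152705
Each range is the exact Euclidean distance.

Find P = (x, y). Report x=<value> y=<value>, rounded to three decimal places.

eq1: (x + 27.331)² + (y + 1.514)² = 7.6083796930²
eq2: (x − 31.186)² + (y + 5.561)² = 54.5650617417²
eq3: (x − 12.744)² + (y + 48.087)² = 53.9385152705²
eq3−eq2, eq3−eq1 (x²,y² cancel):
  36.884·x + 85.052·y = -1539.260321
  -80.150·x + 93.146·y = 1125.982640
det = 36.884·93.146 − 85.052·-80.150 = 10252.514864
x = (-1539.260321·93.146 − 85.052·1125.982640) / 10252.514864 = -23.325303
y = (36.884·1125.982640 − -1539.260321·-80.150) / 10252.514864 = -7.982526

x=-23.325 y=-7.983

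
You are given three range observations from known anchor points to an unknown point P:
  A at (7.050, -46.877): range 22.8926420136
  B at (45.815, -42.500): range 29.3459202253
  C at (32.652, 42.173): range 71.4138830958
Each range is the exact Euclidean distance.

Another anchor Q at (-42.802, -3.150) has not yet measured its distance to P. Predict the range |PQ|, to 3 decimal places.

eq1: (x − 7.050)² + (y + 46.877)² = 22.8926420136²
eq2: (x − 45.815)² + (y + 42.500)² = 29.3459202253²
eq3: (x − 32.652)² + (y − 42.173)² = 71.4138830958²
eq3−eq1, eq3−eq2 (x²,y² cancel):
  -51.204·x − 178.100·y = 3978.310236
  26.326·x − 169.346·y = 5299.308857
det = -51.204·-169.346 − -178.100·26.326 = 13359.853184
x = (3978.310236·-169.346 − -178.100·5299.308857) / 13359.853184 = 20.216987
y = (-51.204·5299.308857 − 3978.310236·26.326) / 13359.853184 = -28.149921
|P − Q| = √((20.216987 − -42.802)² + (-28.149921 − -3.150)²) = 67.796672

67.797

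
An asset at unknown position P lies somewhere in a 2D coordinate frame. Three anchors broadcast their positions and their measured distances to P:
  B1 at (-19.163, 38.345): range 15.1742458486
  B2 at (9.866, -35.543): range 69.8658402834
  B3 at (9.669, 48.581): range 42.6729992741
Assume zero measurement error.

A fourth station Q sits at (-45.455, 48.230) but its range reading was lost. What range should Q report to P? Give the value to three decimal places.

30.816

eq1: (x + 19.163)² + (y − 38.345)² = 15.1742458486²
eq2: (x − 9.866)² + (y + 35.543)² = 69.8658402834²
eq3: (x − 9.669)² + (y − 48.581)² = 42.6729992741²
eq1−eq2, eq1−eq3 (x²,y² cancel):
  58.058·x − 147.776·y = -5127.894690
  57.664·x + 20.472·y = -974.683602
det = 58.058·20.472 − -147.776·57.664 = 9709.918640
x = (-5127.894690·20.472 − -147.776·-974.683602) / 9709.918640 = -25.645231
y = (58.058·-974.683602 − -5127.894690·57.664) / 9709.918640 = 24.624999
|P − Q| = √((-25.645231 − -45.455)² + (24.624999 − 48.230)²) = 30.815954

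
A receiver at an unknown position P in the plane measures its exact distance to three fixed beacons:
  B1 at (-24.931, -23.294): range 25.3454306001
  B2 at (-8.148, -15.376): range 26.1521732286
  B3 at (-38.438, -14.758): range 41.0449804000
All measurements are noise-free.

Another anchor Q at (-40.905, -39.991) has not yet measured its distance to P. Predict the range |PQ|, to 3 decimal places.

33.626

eq1: (x + 24.931)² + (y + 23.294)² = 25.3454306001²
eq2: (x + 8.148)² + (y + 15.376)² = 26.1521732286²
eq3: (x + 38.438)² + (y + 14.758)² = 41.0449804000²
eq2−eq1, eq2−eq3 (x²,y² cancel):
  -33.566·x − 15.836·y = 902.899229
  -60.580·x + 1.236·y = 391.712877
det = -33.566·1.236 − -15.836·-60.580 = -1000.832456
x = (902.899229·1.236 − -15.836·391.712877) / -1000.832456 = -7.313061
y = (-33.566·391.712877 − 902.899229·-60.580) / -1000.832456 = -41.514842
|P − Q| = √((-7.313061 − -40.905)² + (-41.514842 − -39.991)²) = 33.626485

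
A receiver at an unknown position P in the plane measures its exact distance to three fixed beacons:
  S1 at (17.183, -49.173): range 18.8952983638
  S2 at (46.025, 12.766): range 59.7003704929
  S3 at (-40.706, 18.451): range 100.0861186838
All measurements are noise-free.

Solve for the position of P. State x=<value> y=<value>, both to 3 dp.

eq1: (x − 17.183)² + (y + 49.173)² = 18.8952983638²
eq2: (x − 46.025)² + (y − 12.766)² = 59.7003704929²
eq3: (x + 40.706)² + (y − 18.451)² = 100.0861186838²
eq2−eq3, eq2−eq1 (x²,y² cancel):
  -173.462·x + 11.370·y = -6736.950460
  -57.684·x − 123.878·y = 3639.069974
det = -173.462·-123.878 − 11.370·-57.684 = 22143.992716
x = (-6736.950460·-123.878 − 11.370·3639.069974) / 22143.992716 = 35.819363
y = (-173.462·3639.069974 − -6736.950460·-57.684) / 22143.992716 = -46.055588

x=35.819 y=-46.056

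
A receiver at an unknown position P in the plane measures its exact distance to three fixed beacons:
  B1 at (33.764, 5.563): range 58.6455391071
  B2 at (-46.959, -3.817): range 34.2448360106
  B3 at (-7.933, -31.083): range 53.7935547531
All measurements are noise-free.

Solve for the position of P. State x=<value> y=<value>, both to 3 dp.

eq1: (x − 33.764)² + (y − 5.563)² = 58.6455391071²
eq2: (x + 46.959)² + (y + 3.817)² = 34.2448360106²
eq3: (x + 7.933)² + (y + 31.083)² = 53.7935547531²
eq1−eq3, eq1−eq2 (x²,y² cancel):
  -83.394·x − 73.292·y = 403.683437
  -161.446·x − 18.760·y = 3315.352969
det = -83.394·-18.760 − -73.292·-161.446 = -10268.228792
x = (403.683437·-18.760 − -73.292·3315.352969) / -10268.228792 = -22.926617
y = (-83.394·3315.352969 − 403.683437·-161.446) / -10268.228792 = 20.578765

x=-22.927 y=20.579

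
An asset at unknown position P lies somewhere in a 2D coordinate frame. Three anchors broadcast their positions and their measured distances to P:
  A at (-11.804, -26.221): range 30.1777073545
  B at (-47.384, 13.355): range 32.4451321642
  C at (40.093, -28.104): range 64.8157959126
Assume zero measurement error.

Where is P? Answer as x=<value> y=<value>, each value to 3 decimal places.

x=-16.441 y=3.598

eq1: (x + 11.804)² + (y + 26.221)² = 30.1777073545²
eq2: (x + 47.384)² + (y − 13.355)² = 32.4451321642²
eq3: (x − 40.093)² + (y + 28.104)² = 64.8157959126²
eq1−eq2, eq1−eq3 (x²,y² cancel):
  -71.160·x + 79.152·y = 1454.731644
  103.794·x − 3.766·y = -1719.985171
det = -71.160·-3.766 − 79.152·103.794 = -7947.514128
x = (1454.731644·-3.766 − 79.152·-1719.985171) / -7947.514128 = -16.440581
y = (-71.160·-1719.985171 − 1454.731644·103.794) / -7947.514128 = 3.598392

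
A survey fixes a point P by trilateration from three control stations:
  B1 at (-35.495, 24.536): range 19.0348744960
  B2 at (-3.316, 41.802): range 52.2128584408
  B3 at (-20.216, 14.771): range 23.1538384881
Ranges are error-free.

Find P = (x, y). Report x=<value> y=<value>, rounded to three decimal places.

eq1: (x + 35.495)² + (y − 24.536)² = 19.0348744960²
eq2: (x + 3.316)² + (y − 41.802)² = 52.2128584408²
eq3: (x + 20.216)² + (y − 14.771)² = 23.1538384881²
eq2−eq3, eq2−eq1 (x²,y² cancel):
  -33.800·x − 54.062·y = 1058.548387
  -64.358·x − 34.532·y = 2467.363400
det = -33.800·-34.532 − -54.062·-64.358 = -2312.140596
x = (1058.548387·-34.532 − -54.062·2467.363400) / -2312.140596 = -41.881885
y = (-33.800·2467.363400 − 1058.548387·-64.358) / -2312.140596 = 6.604627

x=-41.882 y=6.605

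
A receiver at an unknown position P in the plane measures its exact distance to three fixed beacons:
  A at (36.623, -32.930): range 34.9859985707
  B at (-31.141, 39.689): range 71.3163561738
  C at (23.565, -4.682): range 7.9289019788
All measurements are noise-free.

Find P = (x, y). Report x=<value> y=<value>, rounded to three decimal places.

eq1: (x − 36.623)² + (y + 32.930)² = 34.9859985707²
eq2: (x + 31.141)² + (y − 39.689)² = 71.3163561738²
eq3: (x − 23.565)² + (y + 4.682)² = 7.9289019788²
eq1−eq3, eq1−eq2 (x²,y² cancel):
  -26.116·x + 56.496·y = -687.246071
  -135.528·x + 145.238·y = -3742.652989
det = -26.116·145.238 − 56.496·-135.528 = 3863.754280
x = (-687.246071·145.238 − 56.496·-3742.652989) / 3863.754280 = 28.891764
y = (-26.116·-3742.652989 − -687.246071·-135.528) / 3863.754280 = 1.191080

x=28.892 y=1.191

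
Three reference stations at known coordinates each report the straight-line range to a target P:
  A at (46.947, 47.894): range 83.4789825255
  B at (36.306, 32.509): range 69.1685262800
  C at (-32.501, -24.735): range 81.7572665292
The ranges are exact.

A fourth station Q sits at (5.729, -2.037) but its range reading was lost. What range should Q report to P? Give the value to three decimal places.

54.377

eq1: (x − 46.947)² + (y − 47.894)² = 83.4789825255²
eq2: (x − 36.306)² + (y − 32.509)² = 69.1685262800²
eq3: (x + 32.501)² + (y + 24.735)² = 81.7572665292²
eq1−eq2, eq1−eq3 (x²,y² cancel):
  -21.282·x − 30.770·y = 61.560168
  -158.896·x − 145.258·y = -2545.230926
det = -21.282·-145.258 − -30.770·-158.896 = -1797.849164
x = (61.560168·-145.258 − -30.770·-2545.230926) / -1797.849164 = 48.535141
y = (-21.282·-2545.230926 − 61.560168·-158.896) / -1797.849164 = -35.569874
|P − Q| = √((48.535141 − 5.729)² + (-35.569874 − -2.037)²) = 54.376644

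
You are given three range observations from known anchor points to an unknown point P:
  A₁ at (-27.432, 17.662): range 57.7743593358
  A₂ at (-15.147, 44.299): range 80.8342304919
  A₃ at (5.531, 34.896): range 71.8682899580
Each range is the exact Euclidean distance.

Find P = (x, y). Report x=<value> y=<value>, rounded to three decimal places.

x=-6.091 y=-36.026

eq1: (x + 27.432)² + (y − 17.662)² = 57.7743593358²
eq2: (x + 15.147)² + (y − 44.299)² = 80.8342304919²
eq3: (x − 5.531)² + (y − 34.896)² = 71.8682899580²
eq1−eq2, eq1−eq3 (x²,y² cancel):
  24.570·x + 53.274·y = -2068.924081
  65.926·x + 34.468·y = -1643.312596
det = 24.570·34.468 − 53.274·65.926 = -2665.262964
x = (-2068.924081·34.468 − 53.274·-1643.312596) / -2665.262964 = -6.091016
y = (24.570·-1643.312596 − -2068.924081·65.926) / -2665.262964 = -36.026351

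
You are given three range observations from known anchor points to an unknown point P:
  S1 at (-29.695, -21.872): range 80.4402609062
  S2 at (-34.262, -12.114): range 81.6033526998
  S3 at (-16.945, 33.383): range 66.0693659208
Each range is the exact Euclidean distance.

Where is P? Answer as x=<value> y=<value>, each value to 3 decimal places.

x=44.521 y=9.154

eq1: (x + 29.695)² + (y + 21.872)² = 80.4402609062²
eq2: (x + 34.262)² + (y + 12.114)² = 81.6033526998²
eq3: (x + 16.945)² + (y − 33.383)² = 66.0693659208²
eq3−eq1, eq3−eq2 (x²,y² cancel):
  -25.500·x − 110.510·y = -2146.854766
  -34.634·x − 90.994·y = -2374.870133
det = -25.500·-90.994 − -110.510·-34.634 = -1507.056340
x = (-2146.854766·-90.994 − -110.510·-2374.870133) / -1507.056340 = 44.521226
y = (-25.500·-2374.870133 − -2146.854766·-34.634) / -1507.056340 = 9.153592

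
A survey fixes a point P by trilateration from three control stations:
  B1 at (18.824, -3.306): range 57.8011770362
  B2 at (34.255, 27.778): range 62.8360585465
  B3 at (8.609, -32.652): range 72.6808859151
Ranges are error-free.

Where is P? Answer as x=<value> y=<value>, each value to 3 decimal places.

eq1: (x − 18.824)² + (y + 3.306)² = 57.8011770362²
eq2: (x − 34.255)² + (y − 27.778)² = 62.8360585465²
eq3: (x − 8.609)² + (y + 32.652)² = 72.6808859151²
eq1−eq3, eq1−eq2 (x²,y² cancel):
  -20.430·x − 58.692·y = -1166.539738
  30.862·x + 62.168·y = 972.355510
det = -20.430·62.168 − -58.692·30.862 = 541.260264
x = (-1166.539738·62.168 − -58.692·972.355510) / 541.260264 = -28.548101
y = (-20.430·972.355510 − -1166.539738·30.862) / 541.260264 = 29.812878

x=-28.548 y=29.813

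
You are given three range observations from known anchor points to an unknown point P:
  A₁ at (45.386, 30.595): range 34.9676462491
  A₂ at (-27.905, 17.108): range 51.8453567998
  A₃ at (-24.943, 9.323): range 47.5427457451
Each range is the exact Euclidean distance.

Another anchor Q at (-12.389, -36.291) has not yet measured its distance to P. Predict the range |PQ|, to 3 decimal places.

53.418

eq1: (x − 45.386)² + (y − 30.595)² = 34.9676462491²
eq2: (x + 27.905)² + (y − 17.108)² = 51.8453567998²
eq3: (x + 24.943)² + (y − 9.323)² = 47.5427457451²
eq1−eq2, eq1−eq3 (x²,y² cancel):
  -146.582·x − 26.974·y = -3389.775069
  -140.658·x − 42.544·y = -3324.447832
det = -146.582·-42.544 − -26.974·-140.658 = 2442.075716
x = (-3389.775069·-42.544 − -26.974·-3324.447832) / 2442.075716 = 22.333843
y = (-146.582·-3324.447832 − -3389.775069·-140.658) / 2442.075716 = 4.301763
|P − Q| = √((22.333843 − -12.389)² + (4.301763 − -36.291)²) = 53.417677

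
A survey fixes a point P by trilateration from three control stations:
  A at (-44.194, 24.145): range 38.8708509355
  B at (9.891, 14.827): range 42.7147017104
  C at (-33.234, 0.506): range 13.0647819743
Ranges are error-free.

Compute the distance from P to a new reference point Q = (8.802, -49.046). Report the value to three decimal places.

51.922

eq1: (x + 44.194)² + (y − 24.145)² = 38.8708509355²
eq2: (x − 9.891)² + (y − 14.827)² = 42.7147017104²
eq3: (x + 33.234)² + (y − 0.506)² = 13.0647819743²
eq2−eq3, eq2−eq1 (x²,y² cancel):
  -86.250·x − 28.642·y = 2440.940196
  -108.170·x + 18.636·y = 2532.021541
det = -86.250·18.636 − -28.642·-108.170 = -4705.560140
x = (2440.940196·18.636 − -28.642·2532.021541) / -4705.560140 = -25.079166
y = (-86.250·2532.021541 − 2440.940196·-108.170) / -4705.560140 = -9.701213
|P − Q| = √((-25.079166 − 8.802)² + (-9.701213 − -49.046)²) = 51.922496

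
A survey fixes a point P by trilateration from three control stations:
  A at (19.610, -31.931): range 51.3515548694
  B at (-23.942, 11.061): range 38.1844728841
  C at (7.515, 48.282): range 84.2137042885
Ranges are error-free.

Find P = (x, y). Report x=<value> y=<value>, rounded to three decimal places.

x=-31.441 y=-26.380

eq1: (x − 19.610)² + (y + 31.931)² = 51.3515548694²
eq2: (x + 23.942)² + (y − 11.061)² = 38.1844728841²
eq3: (x − 7.515)² + (y − 48.282)² = 84.2137042885²
eq1−eq3, eq1−eq2 (x²,y² cancel):
  -24.190·x + 160.426·y = -3471.479914
  -87.104·x + 85.984·y = 470.352442
det = -24.190·85.984 − 160.426·-87.104 = 11893.793344
x = (-3471.479914·85.984 − 160.426·470.352442) / 11893.793344 = -31.440641
y = (-24.190·470.352442 − -3471.479914·-87.104) / 11893.793344 = -26.379945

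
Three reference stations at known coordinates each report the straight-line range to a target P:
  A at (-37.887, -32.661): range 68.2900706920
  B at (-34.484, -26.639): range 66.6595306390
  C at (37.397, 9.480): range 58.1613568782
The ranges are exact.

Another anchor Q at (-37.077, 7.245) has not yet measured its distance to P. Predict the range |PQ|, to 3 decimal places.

eq1: (x + 37.887)² + (y + 32.661)² = 68.2900706920²
eq2: (x + 34.484)² + (y + 26.639)² = 66.6595306390²
eq3: (x − 37.397)² + (y − 9.480)² = 58.1613568782²
eq3−eq1, eq3−eq2 (x²,y² cancel):
  -150.568·x − 84.282·y = -267.030640
  -143.762·x − 72.238·y = -650.373023
det = -150.568·-72.238 − -84.282·-143.762 = -1239.817700
x = (-267.030640·-72.238 − -84.282·-650.373023) / -1239.817700 = 28.653390
y = (-150.568·-650.373023 − -267.030640·-143.762) / -1239.817700 = -48.020371
|P − Q| = √((28.653390 − -37.077)² + (-48.020371 − 7.245)²) = 85.876338

85.876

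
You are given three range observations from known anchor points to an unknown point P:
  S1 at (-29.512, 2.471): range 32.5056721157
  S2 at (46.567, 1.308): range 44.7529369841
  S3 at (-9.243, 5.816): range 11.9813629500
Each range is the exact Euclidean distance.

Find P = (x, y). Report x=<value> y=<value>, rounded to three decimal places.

x=2.411 y=8.596

eq1: (x + 29.512)² + (y − 2.471)² = 32.5056721157²
eq2: (x − 46.567)² + (y − 1.308)² = 44.7529369841²
eq3: (x + 9.243)² + (y − 5.816)² = 11.9813629500²
eq1−eq3, eq1−eq2 (x²,y² cancel):
  40.538·x + 6.690·y = 155.260582
  152.158·x − 2.326·y = 346.925719
det = 40.538·-2.326 − 6.690·152.158 = -1112.228408
x = (155.260582·-2.326 − 6.690·346.925719) / -1112.228408 = 2.411437
y = (40.538·346.925719 − 155.260582·152.158) / -1112.228408 = 8.595775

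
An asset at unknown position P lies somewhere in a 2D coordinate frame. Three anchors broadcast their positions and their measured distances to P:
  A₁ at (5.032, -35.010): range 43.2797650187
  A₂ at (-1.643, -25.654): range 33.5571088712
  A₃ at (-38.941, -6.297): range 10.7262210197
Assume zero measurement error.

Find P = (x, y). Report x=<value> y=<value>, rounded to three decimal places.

x=-33.671 y=-15.639

eq1: (x − 5.032)² + (y + 35.010)² = 43.2797650187²
eq2: (x + 1.643)² + (y + 25.654)² = 33.5571088712²
eq3: (x + 38.941)² + (y + 6.297)² = 10.7262210197²
eq2−eq3, eq2−eq1 (x²,y² cancel):
  -74.596·x + 38.714·y = 1906.254263
  13.350·x − 18.712·y = -156.864545
det = -74.596·-18.712 − 38.714·13.350 = 879.008452
x = (1906.254263·-18.712 − 38.714·-156.864545) / 879.008452 = -33.670866
y = (-74.596·-156.864545 − 1906.254263·13.350) / 879.008452 = -15.639243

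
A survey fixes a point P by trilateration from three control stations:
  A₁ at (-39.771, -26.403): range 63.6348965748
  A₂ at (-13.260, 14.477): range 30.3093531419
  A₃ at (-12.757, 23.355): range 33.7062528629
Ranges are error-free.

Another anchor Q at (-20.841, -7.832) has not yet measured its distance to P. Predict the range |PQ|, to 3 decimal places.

eq1: (x + 39.771)² + (y + 26.403)² = 63.6348965748²
eq2: (x + 13.260)² + (y − 14.477)² = 30.3093531419²
eq3: (x + 12.757)² + (y − 23.355)² = 33.7062528629²
eq3−eq2, eq3−eq1 (x²,y² cancel):
  -1.006·x − 17.756·y = -105.331351
  -54.028·x − 99.516·y = -1342.634804
det = -1.006·-99.516 − -17.756·-54.028 = -859.208072
x = (-105.331351·-99.516 − -17.756·-1342.634804) / -859.208072 = 15.546489
y = (-1.006·-1342.634804 − -105.331351·-54.028) / -859.208072 = 5.051339
|P − Q| = √((15.546489 − -20.841)² + (5.051339 − -7.832)²) = 38.600904

38.601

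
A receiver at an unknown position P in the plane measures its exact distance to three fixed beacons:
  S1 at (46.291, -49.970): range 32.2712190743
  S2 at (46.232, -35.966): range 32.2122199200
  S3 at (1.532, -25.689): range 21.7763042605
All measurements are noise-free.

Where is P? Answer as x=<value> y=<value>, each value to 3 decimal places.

eq1: (x − 46.291)² + (y + 49.970)² = 32.2712190743²
eq2: (x − 46.232)² + (y + 35.966)² = 32.2122199200²
eq3: (x − 1.532)² + (y + 25.689)² = 21.7763042605²
eq3−eq1, eq3−eq2 (x²,y² cancel):
  89.518·x − 48.562·y = 3410.361683
  89.400·x − 20.554·y = 2205.259550
det = 89.518·-20.554 − -48.562·89.400 = 2501.489828
x = (3410.361683·-20.554 − -48.562·2205.259550) / 2501.489828 = 14.789283
y = (89.518·2205.259550 − 3410.361683·89.400) / 2501.489828 = -42.964760

x=14.789 y=-42.965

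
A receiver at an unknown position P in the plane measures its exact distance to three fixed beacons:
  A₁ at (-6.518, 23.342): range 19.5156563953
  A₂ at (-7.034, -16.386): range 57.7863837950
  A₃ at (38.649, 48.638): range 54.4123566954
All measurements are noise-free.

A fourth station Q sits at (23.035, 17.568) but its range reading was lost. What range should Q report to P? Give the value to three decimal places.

eq1: (x + 6.518)² + (y − 23.342)² = 19.5156563953²
eq2: (x + 7.034)² + (y + 16.386)² = 57.7863837950²
eq3: (x − 38.649)² + (y − 48.638)² = 54.4123566954²
eq3−eq2, eq3−eq1 (x²,y² cancel):
  -91.366·x − 130.048·y = -3919.983684
  -90.334·x − 50.592·y = -692.223240
det = -91.366·-50.592 − -130.048·-90.334 = -7125.367360
x = (-3919.983684·-50.592 − -130.048·-692.223240) / -7125.367360 = -15.198875
y = (-91.366·-692.223240 − -3919.983684·-90.334) / -7125.367360 = 40.820651
|P − Q| = √((-15.198875 − 23.035)² + (40.820651 − 17.568)²) = 44.749469

44.749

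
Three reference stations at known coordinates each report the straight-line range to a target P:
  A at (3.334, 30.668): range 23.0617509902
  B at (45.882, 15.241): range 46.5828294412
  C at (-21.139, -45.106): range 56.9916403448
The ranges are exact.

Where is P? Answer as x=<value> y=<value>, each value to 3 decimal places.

x=-0.113 y=7.865

eq1: (x − 3.334)² + (y − 30.668)² = 23.0617509902²
eq2: (x − 45.882)² + (y − 15.241)² = 46.5828294412²
eq3: (x + 21.139)² + (y + 45.106)² = 56.9916403448²
eq1−eq2, eq1−eq3 (x²,y² cancel):
  85.096·x − 30.854·y = -252.311415
  -48.946·x − 151.548·y = -1186.435933
det = 85.096·-151.548 − -30.854·-48.946 = -14406.308492
x = (-252.311415·-151.548 − -30.854·-1186.435933) / -14406.308492 = -0.113214
y = (85.096·-1186.435933 − -252.311415·-48.946) / -14406.308492 = 7.865345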